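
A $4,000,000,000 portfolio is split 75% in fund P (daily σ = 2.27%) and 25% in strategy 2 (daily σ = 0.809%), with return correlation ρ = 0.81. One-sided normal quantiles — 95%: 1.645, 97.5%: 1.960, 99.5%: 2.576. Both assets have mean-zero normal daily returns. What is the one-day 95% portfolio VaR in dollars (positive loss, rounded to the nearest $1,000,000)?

$123,000,000

σ_p² = 0.75²·2.27² + 0.25²·0.809² + 2·0.81·0.75·0.25·2.27·0.809 = 3.4972 (%²).
σ_p = √3.4972 = 1.870%.
VaR = 1.645 × 1.870% = 3.076%; on $4,000,000,000 that is $123,040,000.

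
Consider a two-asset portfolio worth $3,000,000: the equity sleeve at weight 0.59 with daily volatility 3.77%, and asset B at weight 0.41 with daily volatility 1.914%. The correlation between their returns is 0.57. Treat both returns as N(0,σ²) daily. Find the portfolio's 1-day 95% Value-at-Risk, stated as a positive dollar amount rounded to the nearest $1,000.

σ_p² = 0.59²·3.77² + 0.41²·1.914² + 2·0.57·0.59·0.41·3.77·1.914 = 7.5532 (%²).
σ_p = √7.5532 = 2.748%.
At 95%, z = 1.645.
VaR = 1.645 × 2.748% = 4.520%; on $3,000,000 that is $135,600.

$136,000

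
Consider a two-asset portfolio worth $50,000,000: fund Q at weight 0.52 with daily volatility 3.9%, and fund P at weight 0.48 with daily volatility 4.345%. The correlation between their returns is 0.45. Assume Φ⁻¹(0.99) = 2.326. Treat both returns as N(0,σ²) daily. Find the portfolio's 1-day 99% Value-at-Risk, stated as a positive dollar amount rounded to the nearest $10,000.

$4,070,000

σ_p² = 0.52²·3.9² + 0.48²·4.345² + 2·0.45·0.52·0.48·3.9·4.345 = 12.2691 (%²).
σ_p = √12.2691 = 3.503%.
VaR = 2.326 × 3.503% = 8.148%; on $50,000,000 that is $4,074,000.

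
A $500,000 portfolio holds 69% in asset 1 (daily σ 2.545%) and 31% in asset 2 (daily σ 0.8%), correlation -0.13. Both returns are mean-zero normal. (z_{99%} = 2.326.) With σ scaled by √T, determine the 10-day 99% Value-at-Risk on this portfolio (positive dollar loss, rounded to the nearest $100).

$64,000

σ_p = √(0.69²·2.545² + 0.31²·0.8² + 2·-0.13·0.69·0.31·2.545·0.8) = 1.741%.
σ_{10d} = 1.741% × √10 = 5.506%.
VaR = 2.326 × 5.506% = 12.807%; on $500,000 that is $64,035.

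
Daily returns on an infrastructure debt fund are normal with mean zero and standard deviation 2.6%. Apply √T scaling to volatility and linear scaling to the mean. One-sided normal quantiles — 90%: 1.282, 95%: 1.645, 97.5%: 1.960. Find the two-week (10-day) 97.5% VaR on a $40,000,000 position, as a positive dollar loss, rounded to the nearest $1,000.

σ_{10d} = 2.6% × √10 = 8.222%.
VaR = 1.960 × 8.222% = 16.115%.
On $40,000,000: 0.16115 × $40,000,000 = $6,446,000.

$6,446,000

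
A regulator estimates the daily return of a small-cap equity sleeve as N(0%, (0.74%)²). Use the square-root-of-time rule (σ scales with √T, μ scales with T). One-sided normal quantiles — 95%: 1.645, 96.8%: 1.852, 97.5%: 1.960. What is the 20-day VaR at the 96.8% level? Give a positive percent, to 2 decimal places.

6.13%

σ_{20d} = 0.74% × √20 = 3.309%.
VaR = 1.852 × 3.309% = 6.128%.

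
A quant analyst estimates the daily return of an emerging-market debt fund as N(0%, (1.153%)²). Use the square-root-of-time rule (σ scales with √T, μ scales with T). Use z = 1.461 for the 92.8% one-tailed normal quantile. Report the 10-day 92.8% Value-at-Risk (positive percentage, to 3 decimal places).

5.327%

σ_{10d} = 1.153% × √10 = 3.646%.
VaR = 1.461 × 3.646% = 5.327%.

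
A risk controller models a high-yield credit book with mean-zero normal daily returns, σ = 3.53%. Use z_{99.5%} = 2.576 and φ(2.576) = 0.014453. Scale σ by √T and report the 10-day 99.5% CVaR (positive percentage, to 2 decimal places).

σ_{10d} = 3.53% × √10 = 11.163%.
ES multiplier = φ(z)/(1−α) = 0.014453/0.005 = 2.891.
ES = 11.163% × 2.891 = 32.272%.

32.27%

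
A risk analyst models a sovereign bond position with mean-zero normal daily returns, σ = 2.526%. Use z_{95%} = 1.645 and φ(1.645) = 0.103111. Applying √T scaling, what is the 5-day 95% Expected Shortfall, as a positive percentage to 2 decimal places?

σ_{5d} = 2.526% × √5 = 5.648%.
ES multiplier = φ(z)/(1−α) = 0.103111/0.05 = 2.062.
ES = 5.648% × 2.062 = 11.646%.

11.65%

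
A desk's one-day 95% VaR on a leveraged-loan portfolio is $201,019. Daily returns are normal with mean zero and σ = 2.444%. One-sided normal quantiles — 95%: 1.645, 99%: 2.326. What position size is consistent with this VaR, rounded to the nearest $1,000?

$5,000,000

VaR as a fraction of value: z·σ = 1.645 × 2.444% = 4.02038%.
Position = $201,019 / 0.0402038 = $5,000,000.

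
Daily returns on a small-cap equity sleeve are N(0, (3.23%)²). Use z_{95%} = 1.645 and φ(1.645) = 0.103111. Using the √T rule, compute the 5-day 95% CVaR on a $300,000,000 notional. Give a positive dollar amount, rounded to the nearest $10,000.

σ_{5d} = 3.23% × √5 = 7.222%.
ES multiplier = φ(z)/(1−α) = 0.103111/0.05 = 2.062.
ES = 7.222% × 2.062 = 14.892%; on $300,000,000: $44,676,000.

$44,680,000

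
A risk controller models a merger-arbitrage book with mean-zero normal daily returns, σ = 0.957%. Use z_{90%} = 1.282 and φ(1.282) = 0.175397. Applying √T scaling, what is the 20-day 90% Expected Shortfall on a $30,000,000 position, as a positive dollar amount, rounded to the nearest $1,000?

σ_{20d} = 0.957% × √20 = 4.280%.
ES multiplier = φ(z)/(1−α) = 0.175397/0.1 = 1.754.
ES = 4.280% × 1.754 = 7.507%; on $30,000,000: $2,252,100.

$2,252,000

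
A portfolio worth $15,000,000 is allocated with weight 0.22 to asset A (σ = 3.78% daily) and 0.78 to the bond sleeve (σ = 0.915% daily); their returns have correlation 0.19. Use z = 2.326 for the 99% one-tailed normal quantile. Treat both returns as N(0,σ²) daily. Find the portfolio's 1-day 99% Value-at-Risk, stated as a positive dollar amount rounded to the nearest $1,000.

σ_p² = 0.22²·3.78² + 0.78²·0.915² + 2·0.19·0.22·0.78·3.78·0.915 = 1.4265 (%²).
σ_p = √1.4265 = 1.194%.
VaR = 2.326 × 1.194% = 2.777%; on $15,000,000 that is $416,550.

$417,000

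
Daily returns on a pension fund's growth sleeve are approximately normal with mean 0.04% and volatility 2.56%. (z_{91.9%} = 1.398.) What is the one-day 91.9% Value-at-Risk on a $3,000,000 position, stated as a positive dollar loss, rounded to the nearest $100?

$106,200

VaR = −μ + z·σ = −(0.04%) + 1.398 × 2.56% = 3.539%.
On $3,000,000: 0.03539 × $3,000,000 = $106,170.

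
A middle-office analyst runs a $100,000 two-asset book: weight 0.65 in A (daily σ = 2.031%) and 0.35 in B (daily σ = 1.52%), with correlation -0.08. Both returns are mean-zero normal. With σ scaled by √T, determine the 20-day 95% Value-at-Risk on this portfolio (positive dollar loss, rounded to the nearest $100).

$10,200

σ_p = √(0.65²·2.031² + 0.35²·1.52² + 2·-0.08·0.65·0.35·2.031·1.52) = 1.383%.
σ_{20d} = 1.383% × √20 = 6.185%.
z(95%) = 1.645.
VaR = 1.645 × 6.185% = 10.174%; on $100,000 that is $10,174.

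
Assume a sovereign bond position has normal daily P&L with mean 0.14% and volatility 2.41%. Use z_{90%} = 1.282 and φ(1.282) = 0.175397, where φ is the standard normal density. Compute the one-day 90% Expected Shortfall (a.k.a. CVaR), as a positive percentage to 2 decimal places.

4.09%

Tail multiplier: φ(z)/(1−α) = 0.175397 / 0.1 = 1.754.
ES = −(0.14%) + 2.41% × 1.754 = 4.087%.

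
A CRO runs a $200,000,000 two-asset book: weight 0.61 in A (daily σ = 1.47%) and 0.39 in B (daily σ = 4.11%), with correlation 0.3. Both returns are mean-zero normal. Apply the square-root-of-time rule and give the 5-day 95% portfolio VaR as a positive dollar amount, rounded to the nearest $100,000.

σ_p = √(0.61²·1.47² + 0.39²·4.11² + 2·0.3·0.61·0.39·1.47·4.11) = 2.058%.
σ_{5d} = 2.058% × √5 = 4.602%.
z(95%) = 1.645.
VaR = 1.645 × 4.602% = 7.570%; on $200,000,000 that is $15,140,000.

$15,100,000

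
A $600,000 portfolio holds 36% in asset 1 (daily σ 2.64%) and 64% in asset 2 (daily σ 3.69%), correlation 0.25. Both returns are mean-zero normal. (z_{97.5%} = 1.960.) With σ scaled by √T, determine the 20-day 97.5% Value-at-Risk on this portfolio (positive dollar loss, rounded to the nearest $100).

σ_p = √(0.36²·2.64² + 0.64²·3.69² + 2·0.25·0.36·0.64·2.64·3.69) = 2.757%.
σ_{20d} = 2.757% × √20 = 12.330%.
VaR = 1.960 × 12.330% = 24.167%; on $600,000 that is $145,002.

$145,000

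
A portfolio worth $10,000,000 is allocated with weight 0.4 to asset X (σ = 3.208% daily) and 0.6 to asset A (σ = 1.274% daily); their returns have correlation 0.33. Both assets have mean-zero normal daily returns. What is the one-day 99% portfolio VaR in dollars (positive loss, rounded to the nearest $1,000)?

$395,000

σ_p² = 0.4²·3.208² + 0.6²·1.274² + 2·0.33·0.4·0.6·3.208·1.274 = 2.8783 (%²).
σ_p = √2.8783 = 1.697%.
At 99%, z = 2.326.
VaR = 2.326 × 1.697% = 3.947%; on $10,000,000 that is $394,700.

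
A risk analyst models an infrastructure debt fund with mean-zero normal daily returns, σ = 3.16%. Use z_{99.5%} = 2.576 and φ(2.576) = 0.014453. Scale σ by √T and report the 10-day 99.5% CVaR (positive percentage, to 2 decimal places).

σ_{10d} = 3.16% × √10 = 9.993%.
ES multiplier = φ(z)/(1−α) = 0.014453/0.005 = 2.891.
ES = 9.993% × 2.891 = 28.890%.

28.89%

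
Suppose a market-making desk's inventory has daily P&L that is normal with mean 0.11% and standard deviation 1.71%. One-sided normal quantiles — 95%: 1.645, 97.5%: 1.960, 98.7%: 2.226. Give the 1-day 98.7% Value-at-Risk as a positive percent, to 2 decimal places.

3.70%

VaR = −μ + z·σ = −(0.11%) + 2.226 × 1.71% = 3.696%.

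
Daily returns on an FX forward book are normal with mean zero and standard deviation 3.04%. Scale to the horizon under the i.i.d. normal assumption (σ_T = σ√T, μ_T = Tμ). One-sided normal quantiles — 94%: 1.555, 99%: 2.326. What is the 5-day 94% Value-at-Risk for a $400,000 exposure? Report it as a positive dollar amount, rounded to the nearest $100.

$42,300

σ_{5d} = 3.04% × √5 = 6.798%.
VaR = 1.555 × 6.798% = 10.571%.
On $400,000: 0.10571 × $400,000 = $42,284.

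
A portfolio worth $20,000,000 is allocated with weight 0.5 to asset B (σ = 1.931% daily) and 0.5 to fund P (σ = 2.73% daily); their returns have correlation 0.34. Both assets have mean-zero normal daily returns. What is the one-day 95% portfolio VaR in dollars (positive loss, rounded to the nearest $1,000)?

σ_p² = 0.5²·1.931² + 0.5²·2.73² + 2·0.34·0.5·0.5·1.931·2.73 = 3.6916 (%²).
σ_p = √3.6916 = 1.921%.
At 95%, z = 1.645.
VaR = 1.645 × 1.921% = 3.160%; on $20,000,000 that is $632,000.

$632,000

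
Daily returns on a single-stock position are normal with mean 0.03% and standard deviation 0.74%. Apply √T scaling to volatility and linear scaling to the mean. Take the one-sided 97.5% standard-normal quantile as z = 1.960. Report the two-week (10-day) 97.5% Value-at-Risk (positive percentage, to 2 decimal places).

4.29%

σ_{10d} = 0.74% × √10 = 2.340%; μ_{10d} = 10 × 0.03% = 0.300%.
VaR = −(0.300%) + 1.960 × 2.340% = 4.286%.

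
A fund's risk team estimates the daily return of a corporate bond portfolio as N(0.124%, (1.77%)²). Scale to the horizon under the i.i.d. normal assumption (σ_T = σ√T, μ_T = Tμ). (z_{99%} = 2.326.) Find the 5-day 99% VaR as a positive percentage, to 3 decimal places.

8.586%

σ_{5d} = 1.77% × √5 = 3.958%; μ_{5d} = 5 × 0.124% = 0.620%.
VaR = −(0.620%) + 2.326 × 3.958% = 8.586%.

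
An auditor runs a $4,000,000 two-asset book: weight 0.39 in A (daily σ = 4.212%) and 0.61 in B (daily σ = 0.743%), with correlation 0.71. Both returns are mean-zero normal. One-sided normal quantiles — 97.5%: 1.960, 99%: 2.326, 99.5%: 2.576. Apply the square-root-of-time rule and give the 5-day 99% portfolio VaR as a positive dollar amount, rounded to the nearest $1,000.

σ_p = √(0.39²·4.212² + 0.61²·0.743² + 2·0.71·0.39·0.61·4.212·0.743) = 1.990%.
σ_{5d} = 1.990% × √5 = 4.450%.
VaR = 2.326 × 4.450% = 10.351%; on $4,000,000 that is $414,040.

$414,000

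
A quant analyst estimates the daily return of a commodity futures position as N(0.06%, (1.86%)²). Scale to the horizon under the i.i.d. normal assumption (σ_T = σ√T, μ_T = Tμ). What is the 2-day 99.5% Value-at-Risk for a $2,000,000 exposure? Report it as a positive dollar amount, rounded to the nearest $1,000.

$133,000

At 99.5%, z = 2.576.
σ_{2d} = 1.86% × √2 = 2.630%; μ_{2d} = 2 × 0.06% = 0.120%.
VaR = −(0.120%) + 2.576 × 2.630% = 6.655%.
On $2,000,000: 0.06655 × $2,000,000 = $133,100.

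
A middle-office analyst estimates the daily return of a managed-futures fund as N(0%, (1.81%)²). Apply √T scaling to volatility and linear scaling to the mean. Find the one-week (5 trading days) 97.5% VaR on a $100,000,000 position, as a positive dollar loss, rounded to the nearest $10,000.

At 97.5%, z = 1.960.
σ_{5d} = 1.81% × √5 = 4.047%.
VaR = 1.960 × 4.047% = 7.932%.
On $100,000,000: 0.07932 × $100,000,000 = $7,932,000.

$7,930,000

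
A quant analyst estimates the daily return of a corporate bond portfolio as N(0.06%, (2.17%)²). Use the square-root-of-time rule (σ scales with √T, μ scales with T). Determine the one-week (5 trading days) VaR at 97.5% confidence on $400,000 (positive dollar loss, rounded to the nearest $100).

At 97.5%, z = 1.960.
σ_{5d} = 2.17% × √5 = 4.852%; μ_{5d} = 5 × 0.06% = 0.300%.
VaR = −(0.300%) + 1.960 × 4.852% = 9.210%.
On $400,000: 0.09210 × $400,000 = $36,840.

$36,800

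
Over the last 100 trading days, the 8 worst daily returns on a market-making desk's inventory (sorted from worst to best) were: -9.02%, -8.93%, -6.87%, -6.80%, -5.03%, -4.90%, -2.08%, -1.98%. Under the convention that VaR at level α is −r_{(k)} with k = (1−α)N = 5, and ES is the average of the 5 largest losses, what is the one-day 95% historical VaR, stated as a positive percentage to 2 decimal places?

5.03%

k = 5; the 5th lowest return is -5.03%, so VaR = 5.03%.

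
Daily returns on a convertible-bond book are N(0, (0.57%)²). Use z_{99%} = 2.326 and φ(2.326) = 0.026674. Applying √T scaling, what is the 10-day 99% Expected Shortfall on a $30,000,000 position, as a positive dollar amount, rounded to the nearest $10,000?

σ_{10d} = 0.57% × √10 = 1.802%.
ES multiplier = φ(z)/(1−α) = 0.026674/0.01 = 2.667.
ES = 1.802% × 2.667 = 4.806%; on $30,000,000: $1,441,800.

$1,440,000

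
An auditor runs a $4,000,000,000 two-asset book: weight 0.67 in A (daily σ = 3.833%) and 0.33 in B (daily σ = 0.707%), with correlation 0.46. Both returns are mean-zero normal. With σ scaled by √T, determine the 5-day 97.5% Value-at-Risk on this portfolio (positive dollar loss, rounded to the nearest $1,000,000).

σ_p = √(0.67²·3.833² + 0.33²·0.707² + 2·0.46·0.67·0.33·3.833·0.707) = 2.683%.
σ_{5d} = 2.683% × √5 = 5.999%.
z(97.5%) = 1.960.
VaR = 1.960 × 5.999% = 11.758%; on $4,000,000,000 that is $470,320,000.

$470,000,000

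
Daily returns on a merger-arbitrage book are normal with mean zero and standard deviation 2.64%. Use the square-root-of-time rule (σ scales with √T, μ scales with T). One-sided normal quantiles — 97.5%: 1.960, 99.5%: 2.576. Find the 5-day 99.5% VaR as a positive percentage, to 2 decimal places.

15.21%

σ_{5d} = 2.64% × √5 = 5.903%.
VaR = 2.576 × 5.903% = 15.206%.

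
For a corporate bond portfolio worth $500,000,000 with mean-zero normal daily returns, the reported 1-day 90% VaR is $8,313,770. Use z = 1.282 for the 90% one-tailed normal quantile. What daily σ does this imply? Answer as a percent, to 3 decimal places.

VaR as a fraction: $8,313,770 / $500,000,000 = 1.663%.
σ = VaR / z = 1.663% / 1.282 = 1.297%.

1.297%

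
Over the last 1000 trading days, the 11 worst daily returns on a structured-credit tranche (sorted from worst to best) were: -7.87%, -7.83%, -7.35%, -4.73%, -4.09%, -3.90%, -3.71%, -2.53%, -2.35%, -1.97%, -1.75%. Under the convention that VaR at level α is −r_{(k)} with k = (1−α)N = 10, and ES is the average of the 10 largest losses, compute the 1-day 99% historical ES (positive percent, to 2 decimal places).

4.63%

The 10 worst returns sum to -46.33%.
ES = −(-46.33%) / 10 = 4.633% ≈ 4.63%.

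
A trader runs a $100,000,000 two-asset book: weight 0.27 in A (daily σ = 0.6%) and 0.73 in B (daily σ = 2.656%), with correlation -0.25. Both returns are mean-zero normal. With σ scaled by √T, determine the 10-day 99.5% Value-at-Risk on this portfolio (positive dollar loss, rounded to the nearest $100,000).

σ_p = √(0.27²·0.6² + 0.73²·2.656² + 2·-0.25·0.27·0.73·0.6·2.656) = 1.905%.
σ_{10d} = 1.905% × √10 = 6.024%.
z(99.5%) = 2.576.
VaR = 2.576 × 6.024% = 15.518%; on $100,000,000 that is $15,518,000.

$15,500,000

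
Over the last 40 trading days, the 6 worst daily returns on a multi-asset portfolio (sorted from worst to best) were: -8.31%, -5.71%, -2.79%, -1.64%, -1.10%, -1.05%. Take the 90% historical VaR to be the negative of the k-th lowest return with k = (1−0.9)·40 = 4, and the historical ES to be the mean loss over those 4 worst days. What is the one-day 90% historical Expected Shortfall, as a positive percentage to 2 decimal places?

4.61%

The 4 worst returns sum to -18.45%.
ES = −(-18.45%) / 4 = 4.6125% ≈ 4.61%.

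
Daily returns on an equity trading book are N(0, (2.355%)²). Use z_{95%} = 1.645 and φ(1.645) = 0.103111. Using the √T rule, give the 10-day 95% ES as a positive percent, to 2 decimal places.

σ_{10d} = 2.355% × √10 = 7.447%.
ES multiplier = φ(z)/(1−α) = 0.103111/0.05 = 2.062.
ES = 7.447% × 2.062 = 15.356%.

15.36%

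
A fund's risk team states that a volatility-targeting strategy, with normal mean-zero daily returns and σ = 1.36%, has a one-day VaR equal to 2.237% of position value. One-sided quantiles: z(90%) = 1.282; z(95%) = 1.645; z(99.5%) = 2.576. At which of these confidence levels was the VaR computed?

95%

Implied z = VaR/σ = 2.237 / 1.36 = 1.645.
This matches z(95%) = 1.645.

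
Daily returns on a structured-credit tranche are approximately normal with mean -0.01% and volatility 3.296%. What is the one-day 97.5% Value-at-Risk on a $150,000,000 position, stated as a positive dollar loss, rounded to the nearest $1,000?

$9,705,000

At 97.5% one-sided, z = 1.960.
VaR = −μ + z·σ = −(-0.01%) + 1.960 × 3.296% = 6.470%.
On $150,000,000: 0.06470 × $150,000,000 = $9,705,000.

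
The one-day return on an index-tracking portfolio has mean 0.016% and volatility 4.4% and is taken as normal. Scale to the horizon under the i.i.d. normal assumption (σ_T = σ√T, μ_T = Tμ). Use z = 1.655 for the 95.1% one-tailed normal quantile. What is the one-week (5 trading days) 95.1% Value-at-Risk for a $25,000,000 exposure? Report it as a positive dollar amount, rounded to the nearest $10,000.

$4,050,000

σ_{5d} = 4.4% × √5 = 9.839%; μ_{5d} = 5 × 0.016% = 0.080%.
VaR = −(0.080%) + 1.655 × 9.839% = 16.204%.
On $25,000,000: 0.16204 × $25,000,000 = $4,051,000.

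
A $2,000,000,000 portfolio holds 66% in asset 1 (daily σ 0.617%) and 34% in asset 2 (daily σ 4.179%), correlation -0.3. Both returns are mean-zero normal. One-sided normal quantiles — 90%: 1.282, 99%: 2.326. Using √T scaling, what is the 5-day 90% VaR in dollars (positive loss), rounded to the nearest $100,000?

σ_p = √(0.66²·0.617² + 0.34²·4.179² + 2·-0.3·0.66·0.34·0.617·4.179) = 1.356%.
σ_{5d} = 1.356% × √5 = 3.032%.
VaR = 1.282 × 3.032% = 3.887%; on $2,000,000,000 that is $77,740,000.

$77,700,000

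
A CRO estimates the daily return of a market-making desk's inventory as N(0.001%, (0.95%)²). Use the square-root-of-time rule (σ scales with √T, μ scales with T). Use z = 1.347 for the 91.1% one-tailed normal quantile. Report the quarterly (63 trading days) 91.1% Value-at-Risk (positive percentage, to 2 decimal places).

10.09%

σ_{63d} = 0.95% × √63 = 7.540%; μ_{63d} = 63 × 0.001% = 0.063%.
VaR = −(0.063%) + 1.347 × 7.540% = 10.093%.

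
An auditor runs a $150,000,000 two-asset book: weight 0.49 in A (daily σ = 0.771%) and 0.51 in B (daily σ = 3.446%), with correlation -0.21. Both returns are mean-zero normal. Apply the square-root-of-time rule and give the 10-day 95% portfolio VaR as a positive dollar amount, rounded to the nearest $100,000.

σ_p = √(0.49²·0.771² + 0.51²·3.446² + 2·-0.21·0.49·0.51·0.771·3.446) = 1.718%.
σ_{10d} = 1.718% × √10 = 5.433%.
z(95%) = 1.645.
VaR = 1.645 × 5.433% = 8.937%; on $150,000,000 that is $13,405,500.

$13,400,000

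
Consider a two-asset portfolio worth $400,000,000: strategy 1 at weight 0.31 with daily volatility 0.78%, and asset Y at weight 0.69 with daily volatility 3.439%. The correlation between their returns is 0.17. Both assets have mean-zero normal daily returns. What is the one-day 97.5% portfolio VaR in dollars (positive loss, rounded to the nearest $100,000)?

$19,000,000

σ_p² = 0.31²·0.78² + 0.69²·3.439² + 2·0.17·0.31·0.69·0.78·3.439 = 5.8843 (%²).
σ_p = √5.8843 = 2.426%.
At 97.5%, z = 1.960.
VaR = 1.960 × 2.426% = 4.755%; on $400,000,000 that is $19,020,000.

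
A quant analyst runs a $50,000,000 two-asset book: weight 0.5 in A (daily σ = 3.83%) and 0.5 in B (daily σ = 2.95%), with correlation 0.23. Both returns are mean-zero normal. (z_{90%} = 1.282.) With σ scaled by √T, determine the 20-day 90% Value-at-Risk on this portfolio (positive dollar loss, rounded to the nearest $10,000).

$7,660,000

σ_p = √(0.5²·3.83² + 0.5²·2.95² + 2·0.23·0.5·0.5·3.83·2.95) = 2.672%.
σ_{20d} = 2.672% × √20 = 11.950%.
VaR = 1.282 × 11.950% = 15.320%; on $50,000,000 that is $7,660,000.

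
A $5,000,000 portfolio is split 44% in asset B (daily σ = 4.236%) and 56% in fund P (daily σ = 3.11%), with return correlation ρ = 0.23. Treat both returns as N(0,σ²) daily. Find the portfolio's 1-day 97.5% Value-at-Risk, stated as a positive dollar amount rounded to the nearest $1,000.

σ_p² = 0.44²·4.236² + 0.56²·3.11² + 2·0.23·0.44·0.56·4.236·3.11 = 8.0003 (%²).
σ_p = √8.0003 = 2.828%.
At 97.5%, z = 1.960.
VaR = 1.960 × 2.828% = 5.543%; on $5,000,000 that is $277,150.

$277,000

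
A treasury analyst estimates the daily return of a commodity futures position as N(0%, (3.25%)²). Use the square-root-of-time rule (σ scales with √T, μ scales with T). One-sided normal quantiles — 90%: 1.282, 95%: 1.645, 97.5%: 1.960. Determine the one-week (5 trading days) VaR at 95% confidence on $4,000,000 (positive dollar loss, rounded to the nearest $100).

$478,200

σ_{5d} = 3.25% × √5 = 7.267%.
VaR = 1.645 × 7.267% = 11.954%.
On $4,000,000: 0.11954 × $4,000,000 = $478,160.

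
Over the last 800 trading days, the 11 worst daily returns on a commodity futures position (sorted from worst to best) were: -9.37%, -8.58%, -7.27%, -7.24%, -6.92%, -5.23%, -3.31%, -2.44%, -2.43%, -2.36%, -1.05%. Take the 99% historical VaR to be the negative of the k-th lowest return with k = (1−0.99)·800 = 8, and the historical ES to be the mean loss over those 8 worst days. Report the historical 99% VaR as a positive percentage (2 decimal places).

2.44%

k = 8; the 8th lowest return is -2.44%, so VaR = 2.44%.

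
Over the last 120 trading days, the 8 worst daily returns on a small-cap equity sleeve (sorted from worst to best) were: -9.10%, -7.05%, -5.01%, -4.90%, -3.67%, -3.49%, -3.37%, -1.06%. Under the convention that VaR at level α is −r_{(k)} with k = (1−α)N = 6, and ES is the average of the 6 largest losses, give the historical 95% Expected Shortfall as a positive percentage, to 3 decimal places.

5.537%

The 6 worst returns sum to -33.22%.
ES = −(-33.22%) / 6 = 5.5366…% ≈ 5.537%.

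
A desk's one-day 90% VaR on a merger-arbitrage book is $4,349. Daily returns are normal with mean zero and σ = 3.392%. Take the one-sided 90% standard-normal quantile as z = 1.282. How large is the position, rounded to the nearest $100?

$100,000

VaR as a fraction of value: z·σ = 1.282 × 3.392% = 4.34854%.
Position = $4,349 / 0.0434854 = $100,010.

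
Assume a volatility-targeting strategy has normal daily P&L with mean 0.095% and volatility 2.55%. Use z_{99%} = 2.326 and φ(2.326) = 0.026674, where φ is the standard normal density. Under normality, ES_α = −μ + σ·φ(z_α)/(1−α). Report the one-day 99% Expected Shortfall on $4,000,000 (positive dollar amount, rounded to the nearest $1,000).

$268,000

Tail multiplier: φ(z)/(1−α) = 0.026674 / 0.01 = 2.667.
ES = −(0.095%) + 2.55% × 2.667 = 6.706%.
On $4,000,000: 0.06706 × $4,000,000 = $268,240.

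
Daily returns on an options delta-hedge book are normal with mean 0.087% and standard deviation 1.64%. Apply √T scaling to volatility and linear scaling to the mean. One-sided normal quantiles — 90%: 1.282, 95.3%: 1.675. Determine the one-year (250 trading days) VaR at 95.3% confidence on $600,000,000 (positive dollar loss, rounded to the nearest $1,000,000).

$130,000,000

σ_{250d} = 1.64% × √250 = 25.931%; μ_{250d} = 250 × 0.087% = 21.750%.
VaR = −(21.750%) + 1.675 × 25.931% = 21.684%.
On $600,000,000: 0.21684 × $600,000,000 = $130,104,000.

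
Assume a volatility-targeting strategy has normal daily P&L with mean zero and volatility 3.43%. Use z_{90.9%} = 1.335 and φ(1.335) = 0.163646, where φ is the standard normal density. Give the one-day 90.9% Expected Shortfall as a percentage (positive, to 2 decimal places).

6.17%

Tail multiplier: φ(z)/(1−α) = 0.163646 / 0.091 = 1.798.
ES = 3.43% × 1.798 = 6.167%.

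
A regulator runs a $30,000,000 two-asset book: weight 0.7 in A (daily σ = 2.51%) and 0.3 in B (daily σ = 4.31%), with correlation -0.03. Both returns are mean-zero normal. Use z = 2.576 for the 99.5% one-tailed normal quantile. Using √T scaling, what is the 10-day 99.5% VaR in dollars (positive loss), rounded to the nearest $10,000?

σ_p = √(0.7²·2.51² + 0.3²·4.31² + 2·-0.03·0.7·0.3·2.51·4.31) = 2.150%.
σ_{10d} = 2.150% × √10 = 6.799%.
VaR = 2.576 × 6.799% = 17.514%; on $30,000,000 that is $5,254,200.

$5,250,000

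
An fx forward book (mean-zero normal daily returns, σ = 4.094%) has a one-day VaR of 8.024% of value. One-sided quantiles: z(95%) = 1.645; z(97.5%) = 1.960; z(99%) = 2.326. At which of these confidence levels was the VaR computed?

Implied z = VaR/σ = 8.024 / 4.094 = 1.960.
This matches z(97.5%) = 1.960.

97.5%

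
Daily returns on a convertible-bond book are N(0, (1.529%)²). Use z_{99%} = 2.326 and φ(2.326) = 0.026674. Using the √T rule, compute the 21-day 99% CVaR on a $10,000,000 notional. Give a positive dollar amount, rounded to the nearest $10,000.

$1,870,000

σ_{21d} = 1.529% × √21 = 7.007%.
ES multiplier = φ(z)/(1−α) = 0.026674/0.01 = 2.667.
ES = 7.007% × 2.667 = 18.688%; on $10,000,000: $1,868,800.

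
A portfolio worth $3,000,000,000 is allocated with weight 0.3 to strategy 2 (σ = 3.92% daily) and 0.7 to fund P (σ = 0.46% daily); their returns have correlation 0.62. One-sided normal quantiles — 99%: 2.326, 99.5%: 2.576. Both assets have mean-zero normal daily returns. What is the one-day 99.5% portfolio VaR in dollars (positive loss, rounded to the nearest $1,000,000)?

σ_p² = 0.3²·3.92² + 0.7²·0.46² + 2·0.62·0.3·0.7·3.92·0.46 = 1.9562 (%²).
σ_p = √1.9562 = 1.399%.
VaR = 2.576 × 1.399% = 3.604%; on $3,000,000,000 that is $108,120,000.

$108,000,000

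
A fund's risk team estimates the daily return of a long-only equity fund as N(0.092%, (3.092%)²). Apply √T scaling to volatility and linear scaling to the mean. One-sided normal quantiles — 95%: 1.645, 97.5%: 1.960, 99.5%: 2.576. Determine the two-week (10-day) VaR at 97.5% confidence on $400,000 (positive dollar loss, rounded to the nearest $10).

$72,980

σ_{10d} = 3.092% × √10 = 9.778%; μ_{10d} = 10 × 0.092% = 0.920%.
VaR = −(0.920%) + 1.960 × 9.778% = 18.245%.
On $400,000: 0.18245 × $400,000 = $72,980.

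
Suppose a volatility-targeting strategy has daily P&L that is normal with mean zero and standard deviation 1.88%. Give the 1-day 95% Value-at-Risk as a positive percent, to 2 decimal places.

3.09%

At 95% one-sided, z = 1.645.
VaR = z·σ = 1.645 × 1.88% = 3.093%.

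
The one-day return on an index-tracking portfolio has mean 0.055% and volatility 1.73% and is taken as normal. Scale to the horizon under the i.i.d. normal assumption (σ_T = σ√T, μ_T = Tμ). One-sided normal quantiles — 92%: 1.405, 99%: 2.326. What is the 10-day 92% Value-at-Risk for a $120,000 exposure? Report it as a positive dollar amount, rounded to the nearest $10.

σ_{10d} = 1.73% × √10 = 5.471%; μ_{10d} = 10 × 0.055% = 0.550%.
VaR = −(0.550%) + 1.405 × 5.471% = 7.137%.
On $120,000: 0.07137 × $120,000 = $8,564.

$8,560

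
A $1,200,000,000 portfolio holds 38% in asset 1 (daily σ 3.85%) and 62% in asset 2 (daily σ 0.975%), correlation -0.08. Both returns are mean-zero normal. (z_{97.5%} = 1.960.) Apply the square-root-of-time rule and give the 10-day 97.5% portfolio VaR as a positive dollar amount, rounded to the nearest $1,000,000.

$114,000,000

σ_p = √(0.38²·3.85² + 0.62²·0.975² + 2·-0.08·0.38·0.62·3.85·0.975) = 1.538%.
σ_{10d} = 1.538% × √10 = 4.864%.
VaR = 1.960 × 4.864% = 9.533%; on $1,200,000,000 that is $114,396,000.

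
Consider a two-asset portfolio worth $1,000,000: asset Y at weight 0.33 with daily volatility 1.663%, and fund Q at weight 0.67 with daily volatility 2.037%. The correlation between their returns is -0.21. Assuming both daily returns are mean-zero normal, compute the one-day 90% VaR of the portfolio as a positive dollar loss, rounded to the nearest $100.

$17,400

σ_p² = 0.33²·1.663² + 0.67²·2.037² + 2·-0.21·0.33·0.67·1.663·2.037 = 1.8492 (%²).
σ_p = √1.8492 = 1.360%.
At 90%, z = 1.282.
VaR = 1.282 × 1.360% = 1.744%; on $1,000,000 that is $17,440.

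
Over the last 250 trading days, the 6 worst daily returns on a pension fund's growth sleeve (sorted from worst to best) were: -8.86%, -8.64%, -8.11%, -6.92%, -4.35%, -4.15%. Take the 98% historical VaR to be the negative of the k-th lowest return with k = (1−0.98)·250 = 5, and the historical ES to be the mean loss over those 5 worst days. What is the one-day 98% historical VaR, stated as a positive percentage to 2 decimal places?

4.35%

k = 5; the 5th lowest return is -4.35%, so VaR = 4.35%.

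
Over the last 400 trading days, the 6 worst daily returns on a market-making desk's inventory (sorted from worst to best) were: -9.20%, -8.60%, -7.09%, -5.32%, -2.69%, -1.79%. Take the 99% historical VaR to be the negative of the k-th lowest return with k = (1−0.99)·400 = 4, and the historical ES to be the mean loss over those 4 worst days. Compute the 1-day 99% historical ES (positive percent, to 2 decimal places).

7.55%

The 4 worst returns sum to -30.21%.
ES = −(-30.21%) / 4 = 7.5525% ≈ 7.55%.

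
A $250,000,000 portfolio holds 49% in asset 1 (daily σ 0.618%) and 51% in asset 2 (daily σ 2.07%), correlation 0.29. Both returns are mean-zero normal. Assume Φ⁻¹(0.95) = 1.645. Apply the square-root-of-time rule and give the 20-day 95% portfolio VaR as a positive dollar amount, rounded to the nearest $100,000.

σ_p = √(0.49²·0.618² + 0.51²·2.07² + 2·0.29·0.49·0.51·0.618·2.07) = 1.180%.
σ_{20d} = 1.180% × √20 = 5.277%.
VaR = 1.645 × 5.277% = 8.681%; on $250,000,000 that is $21,702,500.

$21,700,000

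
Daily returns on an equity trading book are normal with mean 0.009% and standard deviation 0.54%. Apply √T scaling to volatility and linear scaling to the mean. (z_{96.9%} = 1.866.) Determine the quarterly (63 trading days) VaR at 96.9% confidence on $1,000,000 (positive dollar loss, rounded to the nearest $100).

σ_{63d} = 0.54% × √63 = 4.286%; μ_{63d} = 63 × 0.009% = 0.567%.
VaR = −(0.567%) + 1.866 × 4.286% = 7.431%.
On $1,000,000: 0.07431 × $1,000,000 = $74,310.

$74,300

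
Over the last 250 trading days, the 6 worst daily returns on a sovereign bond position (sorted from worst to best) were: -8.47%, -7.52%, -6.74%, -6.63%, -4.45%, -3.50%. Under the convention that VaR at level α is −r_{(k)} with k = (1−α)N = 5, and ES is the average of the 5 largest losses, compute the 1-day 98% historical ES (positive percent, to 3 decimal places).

6.762%

The 5 worst returns sum to -33.81%.
ES = −(-33.81%) / 5 = 6.762%.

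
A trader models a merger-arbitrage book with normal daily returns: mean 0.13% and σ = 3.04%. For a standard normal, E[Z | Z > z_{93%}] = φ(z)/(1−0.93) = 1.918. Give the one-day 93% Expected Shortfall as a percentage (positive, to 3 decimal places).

ES = −(0.13%) + 3.04% × 1.918 = 5.701%.

5.701%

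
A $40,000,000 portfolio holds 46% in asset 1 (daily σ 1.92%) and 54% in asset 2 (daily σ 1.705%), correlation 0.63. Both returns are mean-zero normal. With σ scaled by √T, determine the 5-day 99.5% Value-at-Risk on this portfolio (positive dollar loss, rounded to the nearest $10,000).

σ_p = √(0.46²·1.92² + 0.54²·1.705² + 2·0.63·0.46·0.54·1.92·1.705) = 1.629%.
σ_{5d} = 1.629% × √5 = 3.643%.
z(99.5%) = 2.576.
VaR = 2.576 × 3.643% = 9.384%; on $40,000,000 that is $3,753,600.

$3,750,000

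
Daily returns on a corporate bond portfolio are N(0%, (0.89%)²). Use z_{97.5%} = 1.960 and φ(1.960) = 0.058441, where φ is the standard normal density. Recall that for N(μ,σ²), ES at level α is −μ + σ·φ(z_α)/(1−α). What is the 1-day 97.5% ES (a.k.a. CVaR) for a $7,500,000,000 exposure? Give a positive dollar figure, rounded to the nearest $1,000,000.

Tail multiplier: φ(z)/(1−α) = 0.058441 / 0.025 = 2.338.
ES = 0.89% × 2.338 = 2.081%.
On $7,500,000,000: 0.02081 × $7,500,000,000 = $156,075,000.

$156,000,000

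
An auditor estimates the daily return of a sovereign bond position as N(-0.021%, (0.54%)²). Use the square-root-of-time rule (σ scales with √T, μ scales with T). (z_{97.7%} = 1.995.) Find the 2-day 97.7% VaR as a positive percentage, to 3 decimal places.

1.566%

σ_{2d} = 0.54% × √2 = 0.764%; μ_{2d} = 2 × -0.021% = -0.042%.
VaR = −(-0.042%) + 1.995 × 0.764% = 1.566%.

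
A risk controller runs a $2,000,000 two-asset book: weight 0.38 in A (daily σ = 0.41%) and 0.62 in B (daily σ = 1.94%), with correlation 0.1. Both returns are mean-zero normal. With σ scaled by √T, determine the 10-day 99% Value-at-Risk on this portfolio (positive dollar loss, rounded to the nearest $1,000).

$181,000

σ_p = √(0.38²·0.41² + 0.62²·1.94² + 2·0.1·0.38·0.62·0.41·1.94) = 1.228%.
σ_{10d} = 1.228% × √10 = 3.883%.
z(99%) = 2.326.
VaR = 2.326 × 3.883% = 9.032%; on $2,000,000 that is $180,640.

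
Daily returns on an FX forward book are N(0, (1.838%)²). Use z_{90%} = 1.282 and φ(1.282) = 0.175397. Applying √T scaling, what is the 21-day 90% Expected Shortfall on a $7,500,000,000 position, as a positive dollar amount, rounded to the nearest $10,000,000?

$1,110,000,000

σ_{21d} = 1.838% × √21 = 8.423%.
ES multiplier = φ(z)/(1−α) = 0.175397/0.1 = 1.754.
ES = 8.423% × 1.754 = 14.774%; on $7,500,000,000: $1,108,050,000.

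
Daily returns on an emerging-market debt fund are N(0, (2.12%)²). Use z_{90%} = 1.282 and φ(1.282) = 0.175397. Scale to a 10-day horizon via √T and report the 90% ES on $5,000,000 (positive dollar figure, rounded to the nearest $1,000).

$588,000

σ_{10d} = 2.12% × √10 = 6.704%.
ES multiplier = φ(z)/(1−α) = 0.175397/0.1 = 1.754.
ES = 6.704% × 1.754 = 11.759%; on $5,000,000: $587,950.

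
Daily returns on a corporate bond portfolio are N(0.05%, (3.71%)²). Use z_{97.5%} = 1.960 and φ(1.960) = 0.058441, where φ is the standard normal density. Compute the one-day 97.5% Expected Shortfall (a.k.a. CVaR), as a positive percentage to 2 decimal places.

8.62%

Tail multiplier: φ(z)/(1−α) = 0.058441 / 0.025 = 2.338.
ES = −(0.05%) + 3.71% × 2.338 = 8.624%.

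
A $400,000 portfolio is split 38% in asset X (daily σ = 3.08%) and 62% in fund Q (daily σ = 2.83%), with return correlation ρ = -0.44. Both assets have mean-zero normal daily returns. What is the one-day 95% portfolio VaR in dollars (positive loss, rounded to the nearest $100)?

σ_p² = 0.38²·3.08² + 0.62²·2.83² + 2·-0.44·0.38·0.62·3.08·2.83 = 2.6413 (%²).
σ_p = √2.6413 = 1.625%.
At 95%, z = 1.645.
VaR = 1.645 × 1.625% = 2.673%; on $400,000 that is $10,692.

$10,700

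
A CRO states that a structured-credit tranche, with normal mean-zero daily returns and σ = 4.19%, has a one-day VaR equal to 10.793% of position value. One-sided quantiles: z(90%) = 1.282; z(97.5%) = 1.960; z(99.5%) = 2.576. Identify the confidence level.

99.5%

Implied z = VaR/σ = 10.793 / 4.19 = 2.576.
This matches z(99.5%) = 2.576.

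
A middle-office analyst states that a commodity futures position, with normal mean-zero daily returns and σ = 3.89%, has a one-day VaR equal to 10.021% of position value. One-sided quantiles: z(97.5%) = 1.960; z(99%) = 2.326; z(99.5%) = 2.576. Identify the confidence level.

Implied z = VaR/σ = 10.021 / 3.89 = 2.576.
This matches z(99.5%) = 2.576.

99.5%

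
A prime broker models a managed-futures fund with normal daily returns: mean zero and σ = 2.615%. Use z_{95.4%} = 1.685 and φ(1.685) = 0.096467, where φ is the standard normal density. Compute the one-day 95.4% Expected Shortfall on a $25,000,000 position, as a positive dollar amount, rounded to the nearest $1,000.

$1,371,000

Tail multiplier: φ(z)/(1−α) = 0.096467 / 0.046 = 2.097.
ES = 2.615% × 2.097 = 5.484%.
On $25,000,000: 0.05484 × $25,000,000 = $1,371,000.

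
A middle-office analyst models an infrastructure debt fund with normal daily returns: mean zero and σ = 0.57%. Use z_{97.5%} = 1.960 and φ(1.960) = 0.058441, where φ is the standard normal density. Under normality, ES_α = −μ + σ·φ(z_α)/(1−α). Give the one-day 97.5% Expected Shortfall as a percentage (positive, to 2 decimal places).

1.33%

Tail multiplier: φ(z)/(1−α) = 0.058441 / 0.025 = 2.338.
ES = 0.57% × 2.338 = 1.333%.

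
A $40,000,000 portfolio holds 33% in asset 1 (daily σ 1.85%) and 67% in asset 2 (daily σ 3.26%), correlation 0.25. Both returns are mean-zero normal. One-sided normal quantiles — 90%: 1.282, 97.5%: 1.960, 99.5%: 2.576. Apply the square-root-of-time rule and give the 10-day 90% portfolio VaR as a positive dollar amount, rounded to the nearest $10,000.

σ_p = √(0.33²·1.85² + 0.67²·3.26² + 2·0.25·0.33·0.67·1.85·3.26) = 2.410%.
σ_{10d} = 2.410% × √10 = 7.621%.
VaR = 1.282 × 7.621% = 9.770%; on $40,000,000 that is $3,908,000.

$3,910,000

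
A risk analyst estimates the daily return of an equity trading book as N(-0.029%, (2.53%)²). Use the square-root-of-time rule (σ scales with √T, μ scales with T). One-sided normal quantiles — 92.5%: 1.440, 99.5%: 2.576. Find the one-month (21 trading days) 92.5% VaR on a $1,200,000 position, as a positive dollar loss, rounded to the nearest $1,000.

σ_{21d} = 2.53% × √21 = 11.594%; μ_{21d} = 21 × -0.029% = -0.609%.
VaR = −(-0.609%) + 1.440 × 11.594% = 17.304%.
On $1,200,000: 0.17304 × $1,200,000 = $207,648.

$208,000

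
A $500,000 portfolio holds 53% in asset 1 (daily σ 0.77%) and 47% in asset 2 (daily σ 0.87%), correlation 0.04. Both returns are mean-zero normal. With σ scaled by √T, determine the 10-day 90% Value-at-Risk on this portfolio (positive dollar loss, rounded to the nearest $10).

σ_p = √(0.53²·0.77² + 0.47²·0.87² + 2·0.04·0.53·0.47·0.77·0.87) = 0.589%.
σ_{10d} = 0.589% × √10 = 1.863%.
z(90%) = 1.282.
VaR = 1.282 × 1.863% = 2.388%; on $500,000 that is $11,940.

$11,940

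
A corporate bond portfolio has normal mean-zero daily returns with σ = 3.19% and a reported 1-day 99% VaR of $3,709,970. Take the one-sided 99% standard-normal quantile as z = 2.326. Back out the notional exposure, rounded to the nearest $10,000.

VaR as a fraction of value: z·σ = 2.326 × 3.19% = 7.41994%.
Position = $3,709,970 / 0.0741994 = $50,000,000.

$50,000,000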